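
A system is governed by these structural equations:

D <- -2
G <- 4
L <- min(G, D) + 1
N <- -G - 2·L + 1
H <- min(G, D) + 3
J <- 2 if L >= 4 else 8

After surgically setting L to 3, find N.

The intervention breaks the incoming arrows to L: L <- min(G, D) + 1 no longer applies, and L = 3.
N = -G - 2·L + 1  [with G=4, L=3]  = -9

-9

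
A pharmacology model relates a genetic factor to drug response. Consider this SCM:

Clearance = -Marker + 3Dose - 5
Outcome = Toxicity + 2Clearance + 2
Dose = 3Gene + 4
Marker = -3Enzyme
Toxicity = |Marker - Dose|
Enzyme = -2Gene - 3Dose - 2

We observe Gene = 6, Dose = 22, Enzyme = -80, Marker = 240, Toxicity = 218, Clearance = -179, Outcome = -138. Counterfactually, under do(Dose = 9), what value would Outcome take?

Under do(Dose=9), the mechanism Dose = 3Gene + 4 is discarded; Dose is fixed at 9.
Enzyme = -2Gene - 3Dose - 2  [with Gene=6, Dose=9]  = -41
Marker = -3Enzyme  [with Enzyme=-41]  = 123
Toxicity = |Marker - Dose|  [with Marker=123, Dose=9]  = 114
Clearance = -Marker + 3Dose - 5  [with Marker=123, Dose=9]  = -101
Outcome = Toxicity + 2Clearance + 2  [with Toxicity=114, Clearance=-101]  = -86

-86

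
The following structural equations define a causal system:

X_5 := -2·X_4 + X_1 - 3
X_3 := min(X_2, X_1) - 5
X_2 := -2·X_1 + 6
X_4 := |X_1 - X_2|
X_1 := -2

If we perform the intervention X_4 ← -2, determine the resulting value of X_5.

-1

Intervening sets X_4 = -2 and removes its equation (X_4 := |X_1 - X_2|).
X_5 = -2·X_4 + X_1 - 3  [with X_4=-2, X_1=-2]  = -1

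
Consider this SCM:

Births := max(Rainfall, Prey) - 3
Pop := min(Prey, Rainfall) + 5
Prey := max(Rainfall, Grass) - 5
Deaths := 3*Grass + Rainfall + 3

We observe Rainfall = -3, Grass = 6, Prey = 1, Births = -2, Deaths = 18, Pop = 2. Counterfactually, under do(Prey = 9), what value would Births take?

The intervention breaks the incoming arrows to Prey: Prey := max(Rainfall, Grass) - 5 no longer applies, and Prey = 9.
Births = max(Rainfall, Prey) - 3  [with Rainfall=-3, Prey=9]  = 6

6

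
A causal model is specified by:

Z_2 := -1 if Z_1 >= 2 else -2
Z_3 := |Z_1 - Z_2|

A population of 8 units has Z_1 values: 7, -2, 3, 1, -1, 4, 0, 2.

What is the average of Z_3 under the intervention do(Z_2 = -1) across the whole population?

3

Under do(Z_2=-1), Z_2's equation is replaced by Z_2=-1 for every unit. Per-unit Z_3: 8, 1, 4, 2, 0, 5, 1, 3. Mean = 3.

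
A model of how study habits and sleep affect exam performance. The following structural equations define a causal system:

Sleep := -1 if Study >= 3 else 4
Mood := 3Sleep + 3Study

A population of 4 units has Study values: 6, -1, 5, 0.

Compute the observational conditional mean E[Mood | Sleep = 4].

Observing Sleep=4 restricts to units where Sleep's equation naturally yields 4: Study ∈ {-1, 0}. In that subpopulation Mood = 9, 12, mean 10.5.

10.5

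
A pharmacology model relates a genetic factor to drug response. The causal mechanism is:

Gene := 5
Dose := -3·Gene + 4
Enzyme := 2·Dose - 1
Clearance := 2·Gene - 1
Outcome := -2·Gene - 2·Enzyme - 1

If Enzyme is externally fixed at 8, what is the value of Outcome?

-27

do(Enzyme=8) replaces the equation Enzyme := 2·Dose - 1 with the constant Enzyme = 8.
Outcome = -2·Gene - 2·Enzyme - 1  [with Gene=5, Enzyme=8]  = -27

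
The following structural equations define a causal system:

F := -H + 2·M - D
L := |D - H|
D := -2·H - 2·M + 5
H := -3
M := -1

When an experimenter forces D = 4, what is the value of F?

The intervention breaks the incoming arrows to D: D := -2·H - 2·M + 5 no longer applies, and D = 4.
F = -H + 2·M - D  [with H=-3, M=-1, D=4]  = -3

-3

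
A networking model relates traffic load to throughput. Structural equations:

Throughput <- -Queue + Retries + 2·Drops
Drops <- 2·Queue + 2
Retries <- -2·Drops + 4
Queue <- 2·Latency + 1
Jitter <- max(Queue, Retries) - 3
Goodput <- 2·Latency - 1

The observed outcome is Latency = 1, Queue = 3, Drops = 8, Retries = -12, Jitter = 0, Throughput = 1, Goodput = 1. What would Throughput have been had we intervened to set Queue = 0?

Under do(Queue=0), the mechanism Queue <- 2·Latency + 1 is discarded; Queue is fixed at 0.
Drops = 2·Queue + 2  [with Queue=0]  = 2
Retries = -2·Drops + 4  [with Drops=2]  = 0
Throughput = -Queue + Retries + 2·Drops  [with Queue=0, Retries=0, Drops=2]  = 4

4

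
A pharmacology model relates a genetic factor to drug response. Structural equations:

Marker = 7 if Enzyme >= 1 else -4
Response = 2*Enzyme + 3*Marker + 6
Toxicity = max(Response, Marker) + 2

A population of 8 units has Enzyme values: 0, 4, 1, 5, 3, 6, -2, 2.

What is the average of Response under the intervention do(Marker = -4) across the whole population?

Under do(Marker=-4), Marker's equation is replaced by Marker=-4 for every unit. Per-unit Response: -6, 2, -4, 4, 0, 6, -10, -2. Mean = -1.25.

-1.25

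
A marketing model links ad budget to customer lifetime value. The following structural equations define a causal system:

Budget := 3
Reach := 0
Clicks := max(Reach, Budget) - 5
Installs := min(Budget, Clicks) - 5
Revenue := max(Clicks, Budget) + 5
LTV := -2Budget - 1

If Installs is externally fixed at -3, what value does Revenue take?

8

Intervening sets Installs = -3 and removes its equation (Installs := min(Budget, Clicks) - 5).
No directed path runs from Installs to Revenue, so Revenue keeps its natural value.
Clicks = max(Reach, Budget) - 5  [with Reach=0, Budget=3]  = -2
Revenue = max(Clicks, Budget) + 5  [with Clicks=-2, Budget=3]  = 8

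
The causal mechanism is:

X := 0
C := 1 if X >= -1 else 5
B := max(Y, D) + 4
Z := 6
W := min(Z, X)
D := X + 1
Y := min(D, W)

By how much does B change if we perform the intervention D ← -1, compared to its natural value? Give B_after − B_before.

-2

The intervention breaks the incoming arrows to D: D := X + 1 no longer applies, and D = -1.
W = min(Z, X)  [with Z=6, X=0]  = 0
Y = min(D, W)  [with D=-1, W=0]  = -1
B = max(Y, D) + 4  [with Y=-1, D=-1]  = 3
Without intervention: W = min(Z, X)  [with Z=6, X=0]  = 0; D = X + 1  [with X=0]  = 1; Y = min(D, W)  [with D=1, W=0]  = 0; B = max(Y, D) + 4  [with Y=0, D=1]  = 5.
Change = 3 − 5 = -2.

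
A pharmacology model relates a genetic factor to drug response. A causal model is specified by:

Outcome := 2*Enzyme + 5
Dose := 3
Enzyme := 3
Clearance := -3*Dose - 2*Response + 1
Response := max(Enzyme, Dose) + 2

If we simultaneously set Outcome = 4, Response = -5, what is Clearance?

Under do(Outcome = 4, Response = -5), each intervened variable's structural equation is replaced by its fixed value.
Clearance = -3*Dose - 2*Response + 1  [with Dose=3, Response=-5]  = 2

2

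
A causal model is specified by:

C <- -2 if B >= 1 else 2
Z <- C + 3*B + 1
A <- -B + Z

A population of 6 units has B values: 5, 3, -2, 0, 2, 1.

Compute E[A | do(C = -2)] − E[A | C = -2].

-2.5

Every unit gets C=-2 under the intervention. A values become 9, 5, -5, -1, 3, 1; E[A|do(C=-2)] = 2.
Observing C=-2 restricts to units where C's equation naturally yields -2: B ∈ {5, 3, 2, 1}. In that subpopulation A = 9, 5, 3, 1, mean 4.5.
Difference = 2 − 4.5 = -2.5.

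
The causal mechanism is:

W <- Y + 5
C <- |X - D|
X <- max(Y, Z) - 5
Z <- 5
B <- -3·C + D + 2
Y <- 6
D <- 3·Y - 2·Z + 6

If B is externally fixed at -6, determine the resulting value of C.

13

do(B=-6) replaces the equation B <- -3·C + D + 2 with the constant B = -6.
Since C is not a descendant of the intervened variable, it is unaffected.
D = 3·Y - 2·Z + 6  [with Y=6, Z=5]  = 14
X = max(Y, Z) - 5  [with Y=6, Z=5]  = 1
C = |X - D|  [with X=1, D=14]  = 13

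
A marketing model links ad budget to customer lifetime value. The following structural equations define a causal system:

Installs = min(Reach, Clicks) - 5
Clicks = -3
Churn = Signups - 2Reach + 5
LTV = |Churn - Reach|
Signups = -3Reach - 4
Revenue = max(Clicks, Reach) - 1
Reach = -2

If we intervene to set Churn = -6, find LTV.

Under do(Churn=-6), the mechanism Churn = Signups - 2Reach + 5 is discarded; Churn is fixed at -6.
LTV = |Churn - Reach|  [with Churn=-6, Reach=-2]  = 4

4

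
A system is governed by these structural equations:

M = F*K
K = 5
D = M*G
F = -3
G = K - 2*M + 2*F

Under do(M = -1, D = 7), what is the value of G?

The joint intervention fixes M = -1, D = 7, removing each variable's own equation.
G = K - 2*M + 2*F  [with K=5, M=-1, F=-3]  = 1

1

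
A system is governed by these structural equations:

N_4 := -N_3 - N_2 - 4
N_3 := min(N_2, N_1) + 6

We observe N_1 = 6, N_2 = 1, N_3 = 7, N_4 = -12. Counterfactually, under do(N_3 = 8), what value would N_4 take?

The intervention breaks the incoming arrows to N_3: N_3 := min(N_2, N_1) + 6 no longer applies, and N_3 = 8.
N_4 = -N_3 - N_2 - 4  [with N_3=8, N_2=1]  = -13

-13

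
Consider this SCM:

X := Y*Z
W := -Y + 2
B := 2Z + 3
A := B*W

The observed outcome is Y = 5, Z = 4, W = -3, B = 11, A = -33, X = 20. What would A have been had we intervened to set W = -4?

do(W=-4) replaces the equation W := -Y + 2 with the constant W = -4.
B = 2Z + 3  [with Z=4]  = 11
A = B*W  [with B=11, W=-4]  = -44

-44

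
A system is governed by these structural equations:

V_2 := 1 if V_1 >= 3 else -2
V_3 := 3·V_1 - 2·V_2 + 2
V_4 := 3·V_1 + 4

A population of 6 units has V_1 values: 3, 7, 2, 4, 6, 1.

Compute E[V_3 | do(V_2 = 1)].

11.5

The intervention sets V_2=1 in all 6 units regardless of V_1. Recomputing V_3 per unit gives 9, 21, 6, 12, 18, 3; average 11.5.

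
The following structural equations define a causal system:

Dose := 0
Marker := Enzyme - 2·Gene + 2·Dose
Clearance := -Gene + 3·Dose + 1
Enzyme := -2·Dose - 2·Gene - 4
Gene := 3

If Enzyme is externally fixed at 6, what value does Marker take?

The intervention breaks the incoming arrows to Enzyme: Enzyme := -2·Dose - 2·Gene - 4 no longer applies, and Enzyme = 6.
Marker = Enzyme - 2·Gene + 2·Dose  [with Enzyme=6, Gene=3, Dose=0]  = 0

0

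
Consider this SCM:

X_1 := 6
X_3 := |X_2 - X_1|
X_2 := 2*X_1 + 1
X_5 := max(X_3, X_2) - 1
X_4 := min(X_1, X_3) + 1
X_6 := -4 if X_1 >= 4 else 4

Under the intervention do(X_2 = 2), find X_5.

3

do(X_2=2) replaces the equation X_2 := 2*X_1 + 1 with the constant X_2 = 2.
X_3 = |X_2 - X_1|  [with X_2=2, X_1=6]  = 4
X_5 = max(X_3, X_2) - 1  [with X_3=4, X_2=2]  = 3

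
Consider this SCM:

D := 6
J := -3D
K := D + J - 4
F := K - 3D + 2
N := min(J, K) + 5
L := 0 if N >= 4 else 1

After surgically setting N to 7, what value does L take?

The intervention breaks the incoming arrows to N: N := min(J, K) + 5 no longer applies, and N = 7.
L = 0 if N >= 4 else 1  [with N=7]  = 0

0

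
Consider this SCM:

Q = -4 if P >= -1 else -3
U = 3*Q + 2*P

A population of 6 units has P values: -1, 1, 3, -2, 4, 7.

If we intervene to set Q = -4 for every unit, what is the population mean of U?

do(Q=-4) breaks Q's dependence on P. With Q=-4 fixed, U across the units is -14, -10, -6, -16, -4, 2, mean -8.

-8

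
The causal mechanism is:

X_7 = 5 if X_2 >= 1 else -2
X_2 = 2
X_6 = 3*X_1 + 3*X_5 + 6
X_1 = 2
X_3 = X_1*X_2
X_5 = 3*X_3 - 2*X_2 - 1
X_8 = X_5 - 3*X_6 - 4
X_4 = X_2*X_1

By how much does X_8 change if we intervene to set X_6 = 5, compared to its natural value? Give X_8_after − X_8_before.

Intervening sets X_6 = 5 and removes its equation (X_6 = 3*X_1 + 3*X_5 + 6).
X_3 = X_1*X_2  [with X_1=2, X_2=2]  = 4
X_5 = 3*X_3 - 2*X_2 - 1  [with X_3=4, X_2=2]  = 7
X_8 = X_5 - 3*X_6 - 4  [with X_5=7, X_6=5]  = -12
Without intervention: X_3 = X_1*X_2  [with X_1=2, X_2=2]  = 4; X_5 = 3*X_3 - 2*X_2 - 1  [with X_3=4, X_2=2]  = 7; X_6 = 3*X_1 + 3*X_5 + 6  [with X_1=2, X_5=7]  = 33; X_8 = X_5 - 3*X_6 - 4  [with X_5=7, X_6=33]  = -96.
Change = -12 − (-96) = 84.

84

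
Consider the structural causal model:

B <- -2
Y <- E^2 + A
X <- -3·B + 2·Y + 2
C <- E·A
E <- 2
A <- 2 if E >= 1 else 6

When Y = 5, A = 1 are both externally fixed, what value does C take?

2

The joint intervention fixes Y = 5, A = 1, removing each variable's own equation.
C = E·A  [with E=2, A=1]  = 2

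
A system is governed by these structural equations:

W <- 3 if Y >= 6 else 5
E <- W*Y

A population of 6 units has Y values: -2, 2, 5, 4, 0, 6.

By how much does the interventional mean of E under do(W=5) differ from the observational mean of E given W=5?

Every unit gets W=5 under the intervention. E values become -10, 10, 25, 20, 0, 30; E[E|do(W=5)] = 12.5.
Observing W=5 restricts to units where W's equation naturally yields 5: Y ∈ {-2, 2, 5, 4, 0}. In that subpopulation E = -10, 10, 25, 20, 0, mean 9.
Difference = 12.5 − 9 = 3.5.

3.5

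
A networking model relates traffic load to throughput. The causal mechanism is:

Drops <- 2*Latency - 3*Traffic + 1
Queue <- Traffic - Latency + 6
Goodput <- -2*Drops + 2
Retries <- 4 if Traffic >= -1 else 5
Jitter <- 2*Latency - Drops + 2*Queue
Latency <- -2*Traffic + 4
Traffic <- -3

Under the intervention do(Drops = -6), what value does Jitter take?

Under do(Drops=-6), the mechanism Drops <- 2*Latency - 3*Traffic + 1 is discarded; Drops is fixed at -6.
Latency = -2*Traffic + 4  [with Traffic=-3]  = 10
Queue = Traffic - Latency + 6  [with Traffic=-3, Latency=10]  = -7
Jitter = 2*Latency - Drops + 2*Queue  [with Latency=10, Drops=-6, Queue=-7]  = 12

12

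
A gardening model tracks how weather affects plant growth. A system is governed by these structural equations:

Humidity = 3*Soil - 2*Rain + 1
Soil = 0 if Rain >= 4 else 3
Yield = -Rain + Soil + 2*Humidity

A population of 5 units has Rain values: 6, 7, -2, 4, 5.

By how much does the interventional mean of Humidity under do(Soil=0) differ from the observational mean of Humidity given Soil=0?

3

Under do(Soil=0), Soil's equation is replaced by Soil=0 for every unit. Per-unit Humidity: -11, -13, 5, -7, -9. Mean = -7.
Conditioning on Soil=0 selects the 4 unit(s) with Rain ∈ {6, 7, 4, 5}. Their Humidity values: -11, -13, -7, -9. Mean = -10.
Difference = -7 − (-10) = 3.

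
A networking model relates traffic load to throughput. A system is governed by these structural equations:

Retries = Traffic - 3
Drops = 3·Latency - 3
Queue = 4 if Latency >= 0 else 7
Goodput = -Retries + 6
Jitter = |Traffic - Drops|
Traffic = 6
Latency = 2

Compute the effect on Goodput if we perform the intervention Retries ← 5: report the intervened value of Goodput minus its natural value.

Under do(Retries=5), the mechanism Retries = Traffic - 3 is discarded; Retries is fixed at 5.
Goodput = -Retries + 6  [with Retries=5]  = 1
Without intervention: Retries = Traffic - 3  [with Traffic=6]  = 3; Goodput = -Retries + 6  [with Retries=3]  = 3.
Change = 1 − 3 = -2.

-2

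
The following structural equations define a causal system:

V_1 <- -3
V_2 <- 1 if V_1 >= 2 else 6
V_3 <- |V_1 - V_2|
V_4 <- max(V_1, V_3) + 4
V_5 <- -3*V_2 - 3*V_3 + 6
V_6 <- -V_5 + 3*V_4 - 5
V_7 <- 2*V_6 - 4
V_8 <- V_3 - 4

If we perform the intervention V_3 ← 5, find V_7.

94

The intervention breaks the incoming arrows to V_3: V_3 <- |V_1 - V_2| no longer applies, and V_3 = 5.
V_2 = 1 if V_1 >= 2 else 6  [with V_1=-3]  = 6
V_4 = max(V_1, V_3) + 4  [with V_1=-3, V_3=5]  = 9
V_5 = -3*V_2 - 3*V_3 + 6  [with V_2=6, V_3=5]  = -27
V_6 = -V_5 + 3*V_4 - 5  [with V_5=-27, V_4=9]  = 49
V_7 = 2*V_6 - 4  [with V_6=49]  = 94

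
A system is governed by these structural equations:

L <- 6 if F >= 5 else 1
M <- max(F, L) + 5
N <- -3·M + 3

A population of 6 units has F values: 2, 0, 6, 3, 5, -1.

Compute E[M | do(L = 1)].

8

Under do(L=1), L's equation is replaced by L=1 for every unit. Per-unit M: 7, 6, 11, 8, 10, 6. Mean = 8.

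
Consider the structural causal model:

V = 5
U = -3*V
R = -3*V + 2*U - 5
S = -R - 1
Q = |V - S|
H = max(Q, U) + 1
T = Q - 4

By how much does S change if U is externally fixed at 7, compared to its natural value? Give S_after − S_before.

Under do(U=7), the mechanism U = -3*V is discarded; U is fixed at 7.
R = -3*V + 2*U - 5  [with V=5, U=7]  = -6
S = -R - 1  [with R=-6]  = 5
Without intervention: U = -3*V  [with V=5]  = -15; R = -3*V + 2*U - 5  [with V=5, U=-15]  = -50; S = -R - 1  [with R=-50]  = 49.
Change = 5 − 49 = -44.

-44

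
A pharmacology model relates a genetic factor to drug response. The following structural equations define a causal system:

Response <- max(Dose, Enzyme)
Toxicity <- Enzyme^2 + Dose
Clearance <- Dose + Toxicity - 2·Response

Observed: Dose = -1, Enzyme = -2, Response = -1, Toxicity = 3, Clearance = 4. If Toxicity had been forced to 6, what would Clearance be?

7

Intervening sets Toxicity = 6 and removes its equation (Toxicity <- Enzyme^2 + Dose).
Response = max(Dose, Enzyme)  [with Dose=-1, Enzyme=-2]  = -1
Clearance = Dose + Toxicity - 2·Response  [with Dose=-1, Toxicity=6, Response=-1]  = 7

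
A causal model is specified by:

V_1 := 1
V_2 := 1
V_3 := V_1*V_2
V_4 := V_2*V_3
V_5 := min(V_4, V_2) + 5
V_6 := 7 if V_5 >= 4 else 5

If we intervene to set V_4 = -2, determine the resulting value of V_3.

Under do(V_4=-2), the mechanism V_4 := V_2*V_3 is discarded; V_4 is fixed at -2.
Since V_3 is not a descendant of the intervened variable, it is unaffected.
V_3 = V_1*V_2  [with V_1=1, V_2=1]  = 1

1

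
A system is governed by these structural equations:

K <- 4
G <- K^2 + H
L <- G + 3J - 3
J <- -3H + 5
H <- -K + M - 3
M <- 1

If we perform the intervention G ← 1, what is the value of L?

67

Under do(G=1), the mechanism G <- K^2 + H is discarded; G is fixed at 1.
H = -K + M - 3  [with K=4, M=1]  = -6
J = -3H + 5  [with H=-6]  = 23
L = G + 3J - 3  [with G=1, J=23]  = 67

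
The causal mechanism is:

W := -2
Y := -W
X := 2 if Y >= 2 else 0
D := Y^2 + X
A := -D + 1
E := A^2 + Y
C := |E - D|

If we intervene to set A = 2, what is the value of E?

6

The intervention breaks the incoming arrows to A: A := -D + 1 no longer applies, and A = 2.
Y = -W  [with W=-2]  = 2
E = A^2 + Y  [with A=2, Y=2]  = 6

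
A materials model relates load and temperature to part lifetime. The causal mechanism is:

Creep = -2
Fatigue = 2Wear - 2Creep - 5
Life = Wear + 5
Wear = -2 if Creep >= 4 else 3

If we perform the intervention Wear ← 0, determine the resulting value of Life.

Under do(Wear=0), the mechanism Wear = -2 if Creep >= 4 else 3 is discarded; Wear is fixed at 0.
Life = Wear + 5  [with Wear=0]  = 5

5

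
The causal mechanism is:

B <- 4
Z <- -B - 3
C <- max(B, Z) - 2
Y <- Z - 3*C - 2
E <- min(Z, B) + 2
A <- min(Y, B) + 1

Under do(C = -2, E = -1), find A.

Setting C = -2, E = -1 by intervention discards those variables' equations.
Z = -B - 3  [with B=4]  = -7
Y = Z - 3*C - 2  [with Z=-7, C=-2]  = -3
A = min(Y, B) + 1  [with Y=-3, B=4]  = -2

-2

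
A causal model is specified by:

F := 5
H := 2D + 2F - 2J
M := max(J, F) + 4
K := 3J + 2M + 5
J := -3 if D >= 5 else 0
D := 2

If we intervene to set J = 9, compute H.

The intervention breaks the incoming arrows to J: J := -3 if D >= 5 else 0 no longer applies, and J = 9.
H = 2D + 2F - 2J  [with D=2, F=5, J=9]  = -4

-4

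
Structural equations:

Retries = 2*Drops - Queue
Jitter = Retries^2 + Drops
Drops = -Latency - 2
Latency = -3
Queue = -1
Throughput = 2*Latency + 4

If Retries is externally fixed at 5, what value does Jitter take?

Intervening sets Retries = 5 and removes its equation (Retries = 2*Drops - Queue).
Drops = -Latency - 2  [with Latency=-3]  = 1
Jitter = Retries^2 + Drops  [with Retries=5, Drops=1]  = 26

26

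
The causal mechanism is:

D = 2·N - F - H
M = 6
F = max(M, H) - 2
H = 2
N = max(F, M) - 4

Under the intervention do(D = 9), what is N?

The intervention breaks the incoming arrows to D: D = 2·N - F - H no longer applies, and D = 9.
Since N is not a descendant of the intervened variable, it is unaffected.
F = max(M, H) - 2  [with M=6, H=2]  = 4
N = max(F, M) - 4  [with F=4, M=6]  = 2

2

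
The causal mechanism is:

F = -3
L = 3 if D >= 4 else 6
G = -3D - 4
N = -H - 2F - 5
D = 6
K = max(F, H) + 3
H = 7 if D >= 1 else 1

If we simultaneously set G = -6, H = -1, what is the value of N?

2

Under do(G = -6, H = -1), each intervened variable's structural equation is replaced by its fixed value.
N = -H - 2F - 5  [with H=-1, F=-3]  = 2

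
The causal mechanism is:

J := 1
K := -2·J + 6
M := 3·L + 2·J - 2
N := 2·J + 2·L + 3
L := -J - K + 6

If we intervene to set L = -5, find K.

4

Under do(L=-5), the mechanism L := -J - K + 6 is discarded; L is fixed at -5.
Since K is not a descendant of the intervened variable, it is unaffected.
K = -2·J + 6  [with J=1]  = 4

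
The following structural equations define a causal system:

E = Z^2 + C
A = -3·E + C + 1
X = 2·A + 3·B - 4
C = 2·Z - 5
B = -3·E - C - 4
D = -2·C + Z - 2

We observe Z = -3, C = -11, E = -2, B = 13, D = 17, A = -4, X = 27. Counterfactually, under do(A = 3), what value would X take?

41

Intervening sets A = 3 and removes its equation (A = -3·E + C + 1).
C = 2·Z - 5  [with Z=-3]  = -11
E = Z^2 + C  [with Z=-3, C=-11]  = -2
B = -3·E - C - 4  [with E=-2, C=-11]  = 13
X = 2·A + 3·B - 4  [with A=3, B=13]  = 41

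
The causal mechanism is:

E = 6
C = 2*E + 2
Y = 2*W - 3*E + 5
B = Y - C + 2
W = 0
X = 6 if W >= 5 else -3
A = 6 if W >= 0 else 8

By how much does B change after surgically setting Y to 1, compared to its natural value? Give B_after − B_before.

The intervention breaks the incoming arrows to Y: Y = 2*W - 3*E + 5 no longer applies, and Y = 1.
C = 2*E + 2  [with E=6]  = 14
B = Y - C + 2  [with Y=1, C=14]  = -11
Without intervention: Y = 2*W - 3*E + 5  [with W=0, E=6]  = -13; C = 2*E + 2  [with E=6]  = 14; B = Y - C + 2  [with Y=-13, C=14]  = -25.
Change = -11 − (-25) = 14.

14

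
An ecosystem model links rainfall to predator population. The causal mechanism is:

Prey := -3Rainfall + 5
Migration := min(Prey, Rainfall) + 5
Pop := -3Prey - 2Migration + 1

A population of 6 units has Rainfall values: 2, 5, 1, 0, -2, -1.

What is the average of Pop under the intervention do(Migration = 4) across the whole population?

Every unit gets Migration=4 under the intervention. Pop values become -4, 23, -13, -22, -40, -31; E[Pop|do(Migration=4)] = -14.5.

-14.5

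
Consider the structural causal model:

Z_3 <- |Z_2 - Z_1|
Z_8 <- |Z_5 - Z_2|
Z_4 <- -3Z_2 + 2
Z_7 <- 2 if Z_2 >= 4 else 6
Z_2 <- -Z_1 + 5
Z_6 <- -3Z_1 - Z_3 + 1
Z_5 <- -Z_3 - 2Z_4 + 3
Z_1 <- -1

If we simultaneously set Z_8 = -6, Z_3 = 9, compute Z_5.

26

The joint intervention fixes Z_8 = -6, Z_3 = 9, removing each variable's own equation.
Z_2 = -Z_1 + 5  [with Z_1=-1]  = 6
Z_4 = -3Z_2 + 2  [with Z_2=6]  = -16
Z_5 = -Z_3 - 2Z_4 + 3  [with Z_3=9, Z_4=-16]  = 26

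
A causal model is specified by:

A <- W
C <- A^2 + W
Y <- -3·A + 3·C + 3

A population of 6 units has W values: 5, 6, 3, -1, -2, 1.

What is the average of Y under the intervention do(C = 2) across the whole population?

3

Every unit gets C=2 under the intervention. Y values become -6, -9, 0, 12, 15, 6; E[Y|do(C=2)] = 3.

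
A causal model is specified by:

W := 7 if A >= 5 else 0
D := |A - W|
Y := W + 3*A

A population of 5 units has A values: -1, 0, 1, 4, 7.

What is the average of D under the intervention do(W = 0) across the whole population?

2.6

The intervention sets W=0 in all 5 units regardless of A. Recomputing D per unit gives 1, 0, 1, 4, 7; average 2.6.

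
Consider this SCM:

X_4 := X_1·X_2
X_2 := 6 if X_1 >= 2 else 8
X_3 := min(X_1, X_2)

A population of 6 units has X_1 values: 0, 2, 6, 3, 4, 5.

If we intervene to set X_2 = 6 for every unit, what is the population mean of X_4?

20

do(X_2=6) breaks X_2's dependence on X_1. With X_2=6 fixed, X_4 across the units is 0, 12, 36, 18, 24, 30, mean 20.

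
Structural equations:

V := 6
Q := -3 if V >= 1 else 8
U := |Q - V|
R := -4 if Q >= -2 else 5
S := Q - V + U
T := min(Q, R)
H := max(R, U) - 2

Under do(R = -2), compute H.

The intervention breaks the incoming arrows to R: R := -4 if Q >= -2 else 5 no longer applies, and R = -2.
Q = -3 if V >= 1 else 8  [with V=6]  = -3
U = |Q - V|  [with Q=-3, V=6]  = 9
H = max(R, U) - 2  [with R=-2, U=9]  = 7

7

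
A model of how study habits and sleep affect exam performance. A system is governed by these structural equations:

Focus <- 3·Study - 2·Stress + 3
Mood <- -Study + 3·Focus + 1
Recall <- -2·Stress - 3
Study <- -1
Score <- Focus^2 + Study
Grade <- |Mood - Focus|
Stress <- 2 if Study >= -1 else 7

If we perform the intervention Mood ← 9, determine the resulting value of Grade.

Under do(Mood=9), the mechanism Mood <- -Study + 3·Focus + 1 is discarded; Mood is fixed at 9.
Stress = 2 if Study >= -1 else 7  [with Study=-1]  = 2
Focus = 3·Study - 2·Stress + 3  [with Study=-1, Stress=2]  = -4
Grade = |Mood - Focus|  [with Mood=9, Focus=-4]  = 13

13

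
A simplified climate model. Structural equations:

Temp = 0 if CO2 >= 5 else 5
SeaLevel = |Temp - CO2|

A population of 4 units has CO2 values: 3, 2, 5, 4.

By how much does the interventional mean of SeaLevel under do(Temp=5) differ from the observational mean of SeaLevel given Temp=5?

The intervention sets Temp=5 in all 4 units regardless of CO2. Recomputing SeaLevel per unit gives 2, 3, 0, 1; average 1.5.
E[SeaLevel|Temp=5] averages over only the 3 units with Temp=5 (CO2 = 3, 2, 4): SeaLevel = 2, 3, 1, mean 2.
Difference = 1.5 − 2 = -0.5.

-0.5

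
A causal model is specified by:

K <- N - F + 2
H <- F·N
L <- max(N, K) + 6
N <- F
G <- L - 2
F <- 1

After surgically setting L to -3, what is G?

-5

The intervention breaks the incoming arrows to L: L <- max(N, K) + 6 no longer applies, and L = -3.
G = L - 2  [with L=-3]  = -5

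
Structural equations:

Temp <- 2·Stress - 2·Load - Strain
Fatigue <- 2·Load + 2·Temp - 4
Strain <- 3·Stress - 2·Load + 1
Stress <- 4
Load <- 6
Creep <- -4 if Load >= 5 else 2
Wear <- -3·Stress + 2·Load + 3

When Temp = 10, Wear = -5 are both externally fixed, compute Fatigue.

28

Setting Temp = 10, Wear = -5 by intervention discards those variables' equations.
Fatigue = 2·Load + 2·Temp - 4  [with Load=6, Temp=10]  = 28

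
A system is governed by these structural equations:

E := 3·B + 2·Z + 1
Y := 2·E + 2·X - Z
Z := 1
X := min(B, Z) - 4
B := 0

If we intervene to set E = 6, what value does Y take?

Intervening sets E = 6 and removes its equation (E := 3·B + 2·Z + 1).
X = min(B, Z) - 4  [with B=0, Z=1]  = -4
Y = 2·E + 2·X - Z  [with E=6, X=-4, Z=1]  = 3

3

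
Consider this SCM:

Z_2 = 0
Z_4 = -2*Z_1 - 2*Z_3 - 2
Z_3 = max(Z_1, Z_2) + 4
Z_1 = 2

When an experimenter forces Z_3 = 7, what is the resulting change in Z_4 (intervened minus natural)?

The intervention breaks the incoming arrows to Z_3: Z_3 = max(Z_1, Z_2) + 4 no longer applies, and Z_3 = 7.
Z_4 = -2*Z_1 - 2*Z_3 - 2  [with Z_1=2, Z_3=7]  = -20
Without intervention: Z_3 = max(Z_1, Z_2) + 4  [with Z_1=2, Z_2=0]  = 6; Z_4 = -2*Z_1 - 2*Z_3 - 2  [with Z_1=2, Z_3=6]  = -18.
Change = -20 − (-18) = -2.

-2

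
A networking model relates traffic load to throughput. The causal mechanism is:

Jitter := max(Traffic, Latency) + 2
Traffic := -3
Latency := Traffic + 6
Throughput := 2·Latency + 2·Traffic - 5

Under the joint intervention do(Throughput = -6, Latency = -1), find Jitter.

1

Setting Throughput = -6, Latency = -1 by intervention discards those variables' equations.
Jitter = max(Traffic, Latency) + 2  [with Traffic=-3, Latency=-1]  = 1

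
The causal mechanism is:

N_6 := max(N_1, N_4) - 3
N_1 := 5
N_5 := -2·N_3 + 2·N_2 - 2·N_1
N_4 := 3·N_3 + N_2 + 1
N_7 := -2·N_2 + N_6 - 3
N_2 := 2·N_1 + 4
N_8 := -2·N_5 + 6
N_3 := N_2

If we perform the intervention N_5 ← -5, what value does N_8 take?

do(N_5=-5) replaces the equation N_5 := -2·N_3 + 2·N_2 - 2·N_1 with the constant N_5 = -5.
N_8 = -2·N_5 + 6  [with N_5=-5]  = 16

16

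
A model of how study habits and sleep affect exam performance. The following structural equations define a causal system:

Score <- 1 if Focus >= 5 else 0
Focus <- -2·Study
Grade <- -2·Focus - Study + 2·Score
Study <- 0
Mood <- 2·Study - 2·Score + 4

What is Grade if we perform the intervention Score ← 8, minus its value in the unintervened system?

16

do(Score=8) replaces the equation Score <- 1 if Focus >= 5 else 0 with the constant Score = 8.
Focus = -2·Study  [with Study=0]  = 0
Grade = -2·Focus - Study + 2·Score  [with Focus=0, Study=0, Score=8]  = 16
Without intervention: Focus = -2·Study  [with Study=0]  = 0; Score = 1 if Focus >= 5 else 0  [with Focus=0]  = 0; Grade = -2·Focus - Study + 2·Score  [with Focus=0, Study=0, Score=0]  = 0.
Change = 16 − 0 = 16.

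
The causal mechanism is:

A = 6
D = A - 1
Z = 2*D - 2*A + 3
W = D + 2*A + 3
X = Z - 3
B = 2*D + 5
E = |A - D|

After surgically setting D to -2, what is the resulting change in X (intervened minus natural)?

do(D=-2) replaces the equation D = A - 1 with the constant D = -2.
Z = 2*D - 2*A + 3  [with D=-2, A=6]  = -13
X = Z - 3  [with Z=-13]  = -16
Without intervention: D = A - 1  [with A=6]  = 5; Z = 2*D - 2*A + 3  [with D=5, A=6]  = 1; X = Z - 3  [with Z=1]  = -2.
Change = -16 − (-2) = -14.

-14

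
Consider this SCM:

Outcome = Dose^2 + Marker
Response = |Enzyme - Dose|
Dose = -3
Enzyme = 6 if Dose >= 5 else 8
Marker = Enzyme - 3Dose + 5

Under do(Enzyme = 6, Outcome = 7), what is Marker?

Under do(Enzyme = 6, Outcome = 7), each intervened variable's structural equation is replaced by its fixed value.
Marker = Enzyme - 3Dose + 5  [with Enzyme=6, Dose=-3]  = 20

20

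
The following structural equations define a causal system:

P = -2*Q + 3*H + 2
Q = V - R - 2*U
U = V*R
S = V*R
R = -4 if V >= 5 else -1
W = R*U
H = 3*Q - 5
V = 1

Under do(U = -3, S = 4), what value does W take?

3

The joint intervention fixes U = -3, S = 4, removing each variable's own equation.
R = -4 if V >= 5 else -1  [with V=1]  = -1
W = R*U  [with R=-1, U=-3]  = 3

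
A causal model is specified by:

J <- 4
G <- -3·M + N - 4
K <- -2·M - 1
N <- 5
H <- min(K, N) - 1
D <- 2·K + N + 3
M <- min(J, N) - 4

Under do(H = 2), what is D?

The intervention breaks the incoming arrows to H: H <- min(K, N) - 1 no longer applies, and H = 2.
D is not downstream of the intervention, so its value is determined by the original equations.
M = min(J, N) - 4  [with J=4, N=5]  = 0
K = -2·M - 1  [with M=0]  = -1
D = 2·K + N + 3  [with K=-1, N=5]  = 6

6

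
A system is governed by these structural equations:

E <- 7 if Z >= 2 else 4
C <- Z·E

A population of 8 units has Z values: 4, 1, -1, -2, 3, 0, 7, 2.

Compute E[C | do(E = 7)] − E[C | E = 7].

Every unit gets E=7 under the intervention. C values become 28, 7, -7, -14, 21, 0, 49, 14; E[C|do(E=7)] = 12.25.
Conditioning on E=7 selects the 4 unit(s) with Z ∈ {4, 3, 7, 2}. Their C values: 28, 21, 49, 14. Mean = 28.
Difference = 12.25 − 28 = -15.75.

-15.75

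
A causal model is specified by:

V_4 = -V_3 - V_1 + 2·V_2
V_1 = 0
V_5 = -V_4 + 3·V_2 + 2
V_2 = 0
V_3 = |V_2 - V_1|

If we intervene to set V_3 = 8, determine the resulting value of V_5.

do(V_3=8) replaces the equation V_3 = |V_2 - V_1| with the constant V_3 = 8.
V_4 = -V_3 - V_1 + 2·V_2  [with V_3=8, V_1=0, V_2=0]  = -8
V_5 = -V_4 + 3·V_2 + 2  [with V_4=-8, V_2=0]  = 10

10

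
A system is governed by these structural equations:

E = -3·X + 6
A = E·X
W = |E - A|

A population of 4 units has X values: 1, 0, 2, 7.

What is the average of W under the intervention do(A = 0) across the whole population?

6

Every unit gets A=0 under the intervention. W values become 3, 6, 0, 15; E[W|do(A=0)] = 6.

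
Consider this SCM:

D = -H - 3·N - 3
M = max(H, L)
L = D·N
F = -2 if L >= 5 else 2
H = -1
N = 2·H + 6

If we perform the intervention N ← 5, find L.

Under do(N=5), the mechanism N = 2·H + 6 is discarded; N is fixed at 5.
D = -H - 3·N - 3  [with H=-1, N=5]  = -17
L = D·N  [with D=-17, N=5]  = -85

-85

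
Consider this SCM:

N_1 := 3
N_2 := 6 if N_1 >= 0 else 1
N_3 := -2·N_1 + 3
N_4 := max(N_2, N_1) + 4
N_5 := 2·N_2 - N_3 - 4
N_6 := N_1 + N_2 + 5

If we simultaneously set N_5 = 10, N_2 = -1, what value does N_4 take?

Setting N_5 = 10, N_2 = -1 by intervention discards those variables' equations.
N_4 = max(N_2, N_1) + 4  [with N_2=-1, N_1=3]  = 7

7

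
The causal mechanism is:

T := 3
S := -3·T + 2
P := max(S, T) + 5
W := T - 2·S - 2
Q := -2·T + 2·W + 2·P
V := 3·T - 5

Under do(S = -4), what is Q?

28

do(S=-4) replaces the equation S := -3·T + 2 with the constant S = -4.
P = max(S, T) + 5  [with S=-4, T=3]  = 8
W = T - 2·S - 2  [with T=3, S=-4]  = 9
Q = -2·T + 2·W + 2·P  [with T=3, W=9, P=8]  = 28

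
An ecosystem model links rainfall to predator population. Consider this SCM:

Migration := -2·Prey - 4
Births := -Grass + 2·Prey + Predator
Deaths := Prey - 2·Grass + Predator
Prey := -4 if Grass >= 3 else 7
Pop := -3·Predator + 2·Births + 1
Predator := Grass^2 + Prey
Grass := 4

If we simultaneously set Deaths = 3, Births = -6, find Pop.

-47

Setting Deaths = 3, Births = -6 by intervention discards those variables' equations.
Prey = -4 if Grass >= 3 else 7  [with Grass=4]  = -4
Predator = Grass^2 + Prey  [with Grass=4, Prey=-4]  = 12
Pop = -3·Predator + 2·Births + 1  [with Predator=12, Births=-6]  = -47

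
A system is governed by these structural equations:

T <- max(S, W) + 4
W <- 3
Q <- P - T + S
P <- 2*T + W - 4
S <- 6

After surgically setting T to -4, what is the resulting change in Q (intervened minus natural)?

-14

do(T=-4) replaces the equation T <- max(S, W) + 4 with the constant T = -4.
P = 2*T + W - 4  [with T=-4, W=3]  = -9
Q = P - T + S  [with P=-9, T=-4, S=6]  = 1
Without intervention: T = max(S, W) + 4  [with S=6, W=3]  = 10; P = 2*T + W - 4  [with T=10, W=3]  = 19; Q = P - T + S  [with P=19, T=10, S=6]  = 15.
Change = 1 − 15 = -14.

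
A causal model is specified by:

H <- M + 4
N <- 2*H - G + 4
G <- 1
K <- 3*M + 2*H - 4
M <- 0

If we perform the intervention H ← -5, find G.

Under do(H=-5), the mechanism H <- M + 4 is discarded; H is fixed at -5.
Since G is not a descendant of the intervened variable, it is unaffected.

1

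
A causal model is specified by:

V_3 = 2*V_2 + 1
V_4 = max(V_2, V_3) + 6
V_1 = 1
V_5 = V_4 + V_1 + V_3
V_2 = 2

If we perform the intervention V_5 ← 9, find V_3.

do(V_5=9) replaces the equation V_5 = V_4 + V_1 + V_3 with the constant V_5 = 9.
V_3 is not downstream of the intervention, so its value is determined by the original equations.
V_3 = 2*V_2 + 1  [with V_2=2]  = 5

5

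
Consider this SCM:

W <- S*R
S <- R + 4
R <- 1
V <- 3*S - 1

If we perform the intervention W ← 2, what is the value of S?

Under do(W=2), the mechanism W <- S*R is discarded; W is fixed at 2.
Since S is not a descendant of the intervened variable, it is unaffected.
S = R + 4  [with R=1]  = 5

5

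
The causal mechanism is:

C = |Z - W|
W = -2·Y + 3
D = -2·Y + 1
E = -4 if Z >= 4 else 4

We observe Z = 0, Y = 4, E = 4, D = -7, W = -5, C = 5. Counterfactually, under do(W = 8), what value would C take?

8

The intervention breaks the incoming arrows to W: W = -2·Y + 3 no longer applies, and W = 8.
C = |Z - W|  [with Z=0, W=8]  = 8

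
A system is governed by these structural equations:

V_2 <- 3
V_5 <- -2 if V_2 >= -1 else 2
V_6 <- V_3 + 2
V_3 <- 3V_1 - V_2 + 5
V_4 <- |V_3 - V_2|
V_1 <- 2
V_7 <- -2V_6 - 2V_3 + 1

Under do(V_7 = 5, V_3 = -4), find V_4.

7

The joint intervention fixes V_7 = 5, V_3 = -4, removing each variable's own equation.
V_4 = |V_3 - V_2|  [with V_3=-4, V_2=3]  = 7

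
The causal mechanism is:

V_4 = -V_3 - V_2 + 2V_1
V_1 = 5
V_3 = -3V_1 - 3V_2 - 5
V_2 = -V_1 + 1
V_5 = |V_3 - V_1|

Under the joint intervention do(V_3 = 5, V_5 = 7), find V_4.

The joint intervention fixes V_3 = 5, V_5 = 7, removing each variable's own equation.
V_2 = -V_1 + 1  [with V_1=5]  = -4
V_4 = -V_3 - V_2 + 2V_1  [with V_3=5, V_2=-4, V_1=5]  = 9

9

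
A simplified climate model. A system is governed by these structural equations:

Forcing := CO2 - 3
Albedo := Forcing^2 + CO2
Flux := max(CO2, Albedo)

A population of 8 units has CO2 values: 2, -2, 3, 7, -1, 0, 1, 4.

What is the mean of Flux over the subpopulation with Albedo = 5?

Conditioning on Albedo=5 selects the 2 unit(s) with CO2 ∈ {1, 4}. Their Flux values: 5, 5. Mean = 5.

5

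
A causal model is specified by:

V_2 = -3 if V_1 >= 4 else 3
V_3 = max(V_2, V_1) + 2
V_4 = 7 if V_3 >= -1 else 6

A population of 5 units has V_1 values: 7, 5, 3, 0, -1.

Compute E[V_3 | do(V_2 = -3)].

do(V_2=-3) breaks V_2's dependence on V_1. With V_2=-3 fixed, V_3 across the units is 9, 7, 5, 2, 1, mean 4.8.

4.8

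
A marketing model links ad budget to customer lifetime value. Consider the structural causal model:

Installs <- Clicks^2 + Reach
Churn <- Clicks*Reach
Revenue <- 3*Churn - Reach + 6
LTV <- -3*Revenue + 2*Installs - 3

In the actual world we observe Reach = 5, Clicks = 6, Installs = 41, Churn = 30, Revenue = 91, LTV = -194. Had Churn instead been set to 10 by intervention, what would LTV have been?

Under do(Churn=10), the mechanism Churn <- Clicks*Reach is discarded; Churn is fixed at 10.
Installs = Clicks^2 + Reach  [with Clicks=6, Reach=5]  = 41
Revenue = 3*Churn - Reach + 6  [with Churn=10, Reach=5]  = 31
LTV = -3*Revenue + 2*Installs - 3  [with Revenue=31, Installs=41]  = -14

-14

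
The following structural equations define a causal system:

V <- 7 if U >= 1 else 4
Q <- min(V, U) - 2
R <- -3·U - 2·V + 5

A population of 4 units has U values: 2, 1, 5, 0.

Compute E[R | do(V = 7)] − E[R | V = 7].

Every unit gets V=7 under the intervention. R values become -15, -12, -24, -9; E[R|do(V=7)] = -15.
Conditioning on V=7 selects the 3 unit(s) with U ∈ {2, 1, 5}. Their R values: -15, -12, -24. Mean = -17.
Difference = -15 − (-17) = 2.

2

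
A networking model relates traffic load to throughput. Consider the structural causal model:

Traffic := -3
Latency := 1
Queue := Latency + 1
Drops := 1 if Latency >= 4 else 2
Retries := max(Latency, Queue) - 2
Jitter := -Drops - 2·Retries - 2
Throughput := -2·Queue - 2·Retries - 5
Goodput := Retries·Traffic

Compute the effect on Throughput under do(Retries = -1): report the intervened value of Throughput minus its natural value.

Under do(Retries=-1), the mechanism Retries := max(Latency, Queue) - 2 is discarded; Retries is fixed at -1.
Queue = Latency + 1  [with Latency=1]  = 2
Throughput = -2·Queue - 2·Retries - 5  [with Queue=2, Retries=-1]  = -7
Without intervention: Queue = Latency + 1  [with Latency=1]  = 2; Retries = max(Latency, Queue) - 2  [with Latency=1, Queue=2]  = 0; Throughput = -2·Queue - 2·Retries - 5  [with Queue=2, Retries=0]  = -9.
Change = -7 − (-9) = 2.

2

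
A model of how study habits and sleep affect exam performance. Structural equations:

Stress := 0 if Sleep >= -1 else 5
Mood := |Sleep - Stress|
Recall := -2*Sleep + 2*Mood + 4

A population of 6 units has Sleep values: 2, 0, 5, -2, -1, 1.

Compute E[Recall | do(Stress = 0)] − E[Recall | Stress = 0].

Every unit gets Stress=0 under the intervention. Recall values become 4, 4, 4, 12, 8, 4; E[Recall|do(Stress=0)] = 6.
E[Recall|Stress=0] averages over only the 5 units with Stress=0 (Sleep = 2, 0, 5, -1, 1): Recall = 4, 4, 4, 8, 4, mean 4.8.
Difference = 6 − 4.8 = 1.2.

1.2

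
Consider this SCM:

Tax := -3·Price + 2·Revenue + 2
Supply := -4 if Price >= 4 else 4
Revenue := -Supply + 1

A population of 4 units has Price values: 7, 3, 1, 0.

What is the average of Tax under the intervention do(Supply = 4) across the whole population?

-12.25

Under do(Supply=4), Supply's equation is replaced by Supply=4 for every unit. Per-unit Tax: -25, -13, -7, -4. Mean = -12.25.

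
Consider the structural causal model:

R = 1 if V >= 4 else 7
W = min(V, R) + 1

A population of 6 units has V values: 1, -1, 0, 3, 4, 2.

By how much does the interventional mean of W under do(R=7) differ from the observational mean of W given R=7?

The intervention sets R=7 in all 6 units regardless of V. Recomputing W per unit gives 2, 0, 1, 4, 5, 3; average 2.5.
Conditioning on R=7 selects the 5 unit(s) with V ∈ {1, -1, 0, 3, 2}. Their W values: 2, 0, 1, 4, 3. Mean = 2.
Difference = 2.5 − 2 = 0.5.

0.5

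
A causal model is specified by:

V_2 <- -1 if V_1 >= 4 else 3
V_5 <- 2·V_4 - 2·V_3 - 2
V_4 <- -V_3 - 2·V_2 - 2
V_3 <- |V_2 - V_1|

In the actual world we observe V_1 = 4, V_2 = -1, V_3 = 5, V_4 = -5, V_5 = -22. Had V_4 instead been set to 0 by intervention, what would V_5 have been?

Intervening sets V_4 = 0 and removes its equation (V_4 <- -V_3 - 2·V_2 - 2).
V_2 = -1 if V_1 >= 4 else 3  [with V_1=4]  = -1
V_3 = |V_2 - V_1|  [with V_2=-1, V_1=4]  = 5
V_5 = 2·V_4 - 2·V_3 - 2  [with V_4=0, V_3=5]  = -12

-12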